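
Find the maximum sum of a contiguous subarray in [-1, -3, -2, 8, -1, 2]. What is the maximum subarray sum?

Using Kadane's algorithm on [-1, -3, -2, 8, -1, 2]:

Scanning through the array:
Position 1 (value -3): max_ending_here = -3, max_so_far = -1
Position 2 (value -2): max_ending_here = -2, max_so_far = -1
Position 3 (value 8): max_ending_here = 8, max_so_far = 8
Position 4 (value -1): max_ending_here = 7, max_so_far = 8
Position 5 (value 2): max_ending_here = 9, max_so_far = 9

Maximum subarray: [8, -1, 2]
Maximum sum: 9

The maximum subarray is [8, -1, 2] with sum 9. This subarray runs from index 3 to index 5.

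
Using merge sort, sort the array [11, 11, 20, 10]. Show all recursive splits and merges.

Merge sort trace:

Split: [11, 11, 20, 10] -> [11, 11] and [20, 10]
  Split: [11, 11] -> [11] and [11]
  Merge: [11] + [11] -> [11, 11]
  Split: [20, 10] -> [20] and [10]
  Merge: [20] + [10] -> [10, 20]
Merge: [11, 11] + [10, 20] -> [10, 11, 11, 20]

Final sorted array: [10, 11, 11, 20]

The merge sort proceeds by recursively splitting the array and merging sorted halves.
After all merges, the sorted array is [10, 11, 11, 20].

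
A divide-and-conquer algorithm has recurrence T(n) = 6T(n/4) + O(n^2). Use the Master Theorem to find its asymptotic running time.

Master Theorem for T(n) = 6T(n/4) + O(n^2):

a = 6, b = 4, c = 2
log_b(a) = log_4(6) = 1.2925

Case 3: c = 2 > log_4(6) = 1.2925
T(n) = O(n^2) = O(n^2)

For T(n) = 6T(n/4) + O(n^2): log_4(6) = 1.2925. This is Case 3 of the Master Theorem (c > log_b(a), work dominated by root), giving O(n^2).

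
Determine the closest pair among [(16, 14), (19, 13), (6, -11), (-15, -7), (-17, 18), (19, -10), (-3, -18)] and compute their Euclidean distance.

Computing all pairwise distances among 7 points:

d((16, 14), (19, 13)) = 3.1623 <-- minimum
d((16, 14), (6, -11)) = 26.9258
d((16, 14), (-15, -7)) = 37.4433
d((16, 14), (-17, 18)) = 33.2415
d((16, 14), (19, -10)) = 24.1868
d((16, 14), (-3, -18)) = 37.2156
d((19, 13), (6, -11)) = 27.2947
d((19, 13), (-15, -7)) = 39.4462
d((19, 13), (-17, 18)) = 36.3456
d((19, 13), (19, -10)) = 23.0
d((19, 13), (-3, -18)) = 38.0132
d((6, -11), (-15, -7)) = 21.3776
d((6, -11), (-17, 18)) = 37.0135
d((6, -11), (19, -10)) = 13.0384
d((6, -11), (-3, -18)) = 11.4018
d((-15, -7), (-17, 18)) = 25.0799
d((-15, -7), (19, -10)) = 34.1321
d((-15, -7), (-3, -18)) = 16.2788
d((-17, 18), (19, -10)) = 45.607
d((-17, 18), (-3, -18)) = 38.6264
d((19, -10), (-3, -18)) = 23.4094

Closest pair: (16, 14) and (19, 13) with distance 3.1623

The closest pair is (16, 14) and (19, 13) with Euclidean distance 3.1623. For 7 points, brute-force pairwise comparison is shown above. For large n, the divide-and-conquer algorithm (sort by x, recurse on halves, check the dividing strip) achieves O(n log n).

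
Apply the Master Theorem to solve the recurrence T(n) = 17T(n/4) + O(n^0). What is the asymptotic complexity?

Master Theorem for T(n) = 17T(n/4) + O(n^0):

a = 17, b = 4, c = 0
log_b(a) = log_4(17) = 2.0437

Case 1: c = 0 < log_4(17) = 2.0437
T(n) = O(n^(log_4 17))

For T(n) = 17T(n/4) + O(n^0): log_4(17) = 2.0437. This is Case 1 of the Master Theorem (c < log_b(a), work dominated by leaves), giving O(n^(log_4 17)).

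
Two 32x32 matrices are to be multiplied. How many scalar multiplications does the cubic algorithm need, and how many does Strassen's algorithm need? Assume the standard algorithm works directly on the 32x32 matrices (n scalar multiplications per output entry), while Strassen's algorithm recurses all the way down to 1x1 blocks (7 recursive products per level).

Matrix multiplication for 32x32 matrices:

Standard algorithm: 32^3 = 32768 multiplications
Strassen's algorithm: 7^(log2(32)) = 7^5 = 16807 multiplications
Savings: 32768 - 16807 = 15961 multiplications

Standard: 32768 multiplications (32^3). Strassen: 16807 multiplications (7^5). Strassen reduces 8 recursive multiplications to 7 at each level.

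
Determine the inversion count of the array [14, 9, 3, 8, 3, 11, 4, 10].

Finding inversions in [14, 9, 3, 8, 3, 11, 4, 10]:

(0, 1): arr[0]=14 > arr[1]=9
(0, 2): arr[0]=14 > arr[2]=3
(0, 3): arr[0]=14 > arr[3]=8
(0, 4): arr[0]=14 > arr[4]=3
(0, 5): arr[0]=14 > arr[5]=11
(0, 6): arr[0]=14 > arr[6]=4
(0, 7): arr[0]=14 > arr[7]=10
(1, 2): arr[1]=9 > arr[2]=3
(1, 3): arr[1]=9 > arr[3]=8
(1, 4): arr[1]=9 > arr[4]=3
(1, 6): arr[1]=9 > arr[6]=4
(3, 4): arr[3]=8 > arr[4]=3
(3, 6): arr[3]=8 > arr[6]=4
(5, 6): arr[5]=11 > arr[6]=4
(5, 7): arr[5]=11 > arr[7]=10

Total inversions: 15

The array has 15 inversion(s): (0,1), (0,2), (0,3), (0,4), (0,5), (0,6), (0,7), (1,2), (1,3), (1,4), (1,6), (3,4), (3,6), (5,6), (5,7). Each pair (i,j) satisfies i < j and arr[i] > arr[j].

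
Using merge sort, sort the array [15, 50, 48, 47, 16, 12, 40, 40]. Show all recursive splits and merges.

Merge sort trace:

Split: [15, 50, 48, 47, 16, 12, 40, 40] -> [15, 50, 48, 47] and [16, 12, 40, 40]
  Split: [15, 50, 48, 47] -> [15, 50] and [48, 47]
    Split: [15, 50] -> [15] and [50]
    Merge: [15] + [50] -> [15, 50]
    Split: [48, 47] -> [48] and [47]
    Merge: [48] + [47] -> [47, 48]
  Merge: [15, 50] + [47, 48] -> [15, 47, 48, 50]
  Split: [16, 12, 40, 40] -> [16, 12] and [40, 40]
    Split: [16, 12] -> [16] and [12]
    Merge: [16] + [12] -> [12, 16]
    Split: [40, 40] -> [40] and [40]
    Merge: [40] + [40] -> [40, 40]
  Merge: [12, 16] + [40, 40] -> [12, 16, 40, 40]
Merge: [15, 47, 48, 50] + [12, 16, 40, 40] -> [12, 15, 16, 40, 40, 47, 48, 50]

Final sorted array: [12, 15, 16, 40, 40, 47, 48, 50]

The merge sort proceeds by recursively splitting the array and merging sorted halves.
After all merges, the sorted array is [12, 15, 16, 40, 40, 47, 48, 50].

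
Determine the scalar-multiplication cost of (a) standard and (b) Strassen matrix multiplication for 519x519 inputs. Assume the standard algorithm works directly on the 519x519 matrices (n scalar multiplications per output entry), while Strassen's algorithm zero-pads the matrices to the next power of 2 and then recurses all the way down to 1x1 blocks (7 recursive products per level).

Matrix multiplication for 519x519 matrices:

Strassen's algorithm requires power-of-2 dimensions. Pad 519x519 to 1024x1024 (next power of 2).

Standard algorithm: 519^3 = 139798359 multiplications
Strassen's algorithm: 7^(log2(1024)) = 7^10 = 282475249 multiplications
Difference: 139798359 - 282475249 = -142676890 (Strassen uses MORE here due to padding overhead — for small or just-over-power-of-2 n, padding can outweigh the per-level savings)

Standard: 139798359 multiplications (519^3). Strassen: 282475249 multiplications (7^10, after padding to 1024x1024). Strassen reduces 8 recursive multiplications to 7 at each level.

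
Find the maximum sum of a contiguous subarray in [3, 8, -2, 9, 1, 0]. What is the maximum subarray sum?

Using Kadane's algorithm on [3, 8, -2, 9, 1, 0]:

Scanning through the array:
Position 1 (value 8): max_ending_here = 11, max_so_far = 11
Position 2 (value -2): max_ending_here = 9, max_so_far = 11
Position 3 (value 9): max_ending_here = 18, max_so_far = 18
Position 4 (value 1): max_ending_here = 19, max_so_far = 19
Position 5 (value 0): max_ending_here = 19, max_so_far = 19

Maximum subarray: [3, 8, -2, 9, 1]
Maximum sum: 19

The maximum subarray is [3, 8, -2, 9, 1] with sum 19. This subarray runs from index 0 to index 4.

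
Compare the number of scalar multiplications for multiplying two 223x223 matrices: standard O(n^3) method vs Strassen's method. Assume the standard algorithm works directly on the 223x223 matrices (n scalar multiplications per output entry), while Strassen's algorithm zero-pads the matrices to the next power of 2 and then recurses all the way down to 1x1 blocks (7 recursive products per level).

Matrix multiplication for 223x223 matrices:

Strassen's algorithm requires power-of-2 dimensions. Pad 223x223 to 256x256 (next power of 2).

Standard algorithm: 223^3 = 11089567 multiplications
Strassen's algorithm: 7^(log2(256)) = 7^8 = 5764801 multiplications
Savings: 11089567 - 5764801 = 5324766 multiplications

Standard: 11089567 multiplications (223^3). Strassen: 5764801 multiplications (7^8, after padding to 256x256). Strassen reduces 8 recursive multiplications to 7 at each level.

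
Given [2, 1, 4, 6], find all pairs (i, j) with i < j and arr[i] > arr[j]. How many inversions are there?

Finding inversions in [2, 1, 4, 6]:

(0, 1): arr[0]=2 > arr[1]=1

Total inversions: 1

The array has 1 inversion(s): (0,1). Each pair (i,j) satisfies i < j and arr[i] > arr[j].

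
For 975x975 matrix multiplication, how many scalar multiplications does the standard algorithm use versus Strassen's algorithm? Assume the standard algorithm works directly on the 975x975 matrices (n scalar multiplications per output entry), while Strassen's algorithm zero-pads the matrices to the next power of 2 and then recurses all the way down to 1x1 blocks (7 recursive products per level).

Matrix multiplication for 975x975 matrices:

Strassen's algorithm requires power-of-2 dimensions. Pad 975x975 to 1024x1024 (next power of 2).

Standard algorithm: 975^3 = 926859375 multiplications
Strassen's algorithm: 7^(log2(1024)) = 7^10 = 282475249 multiplications
Savings: 926859375 - 282475249 = 644384126 multiplications

Standard: 926859375 multiplications (975^3). Strassen: 282475249 multiplications (7^10, after padding to 1024x1024). Strassen reduces 8 recursive multiplications to 7 at each level.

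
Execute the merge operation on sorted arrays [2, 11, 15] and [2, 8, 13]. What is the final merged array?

Merging process:

Compare 2 vs 2: take 2 from left. Merged: [2]
Compare 11 vs 2: take 2 from right. Merged: [2, 2]
Compare 11 vs 8: take 8 from right. Merged: [2, 2, 8]
Compare 11 vs 13: take 11 from left. Merged: [2, 2, 8, 11]
Compare 15 vs 13: take 13 from right. Merged: [2, 2, 8, 11, 13]
Append remaining from left: [15]. Merged: [2, 2, 8, 11, 13, 15]

Final merged array: [2, 2, 8, 11, 13, 15]
Total comparisons: 5

The merged array is [2, 2, 8, 11, 13, 15], requiring 5 comparisons. The merge step runs in O(n) time where n is the total number of elements.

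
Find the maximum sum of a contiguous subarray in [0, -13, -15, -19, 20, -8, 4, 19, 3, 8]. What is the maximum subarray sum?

Using Kadane's algorithm on [0, -13, -15, -19, 20, -8, 4, 19, 3, 8]:

Scanning through the array:
Position 1 (value -13): max_ending_here = -13, max_so_far = 0
Position 2 (value -15): max_ending_here = -15, max_so_far = 0
Position 3 (value -19): max_ending_here = -19, max_so_far = 0
Position 4 (value 20): max_ending_here = 20, max_so_far = 20
Position 5 (value -8): max_ending_here = 12, max_so_far = 20
Position 6 (value 4): max_ending_here = 16, max_so_far = 20
Position 7 (value 19): max_ending_here = 35, max_so_far = 35
Position 8 (value 3): max_ending_here = 38, max_so_far = 38
Position 9 (value 8): max_ending_here = 46, max_so_far = 46

Maximum subarray: [20, -8, 4, 19, 3, 8]
Maximum sum: 46

The maximum subarray is [20, -8, 4, 19, 3, 8] with sum 46. This subarray runs from index 4 to index 9.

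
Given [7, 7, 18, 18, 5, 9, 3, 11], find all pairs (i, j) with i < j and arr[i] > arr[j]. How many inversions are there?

Finding inversions in [7, 7, 18, 18, 5, 9, 3, 11]:

(0, 4): arr[0]=7 > arr[4]=5
(0, 6): arr[0]=7 > arr[6]=3
(1, 4): arr[1]=7 > arr[4]=5
(1, 6): arr[1]=7 > arr[6]=3
(2, 4): arr[2]=18 > arr[4]=5
(2, 5): arr[2]=18 > arr[5]=9
(2, 6): arr[2]=18 > arr[6]=3
(2, 7): arr[2]=18 > arr[7]=11
(3, 4): arr[3]=18 > arr[4]=5
(3, 5): arr[3]=18 > arr[5]=9
(3, 6): arr[3]=18 > arr[6]=3
(3, 7): arr[3]=18 > arr[7]=11
(4, 6): arr[4]=5 > arr[6]=3
(5, 6): arr[5]=9 > arr[6]=3

Total inversions: 14

The array has 14 inversion(s): (0,4), (0,6), (1,4), (1,6), (2,4), (2,5), (2,6), (2,7), (3,4), (3,5), (3,6), (3,7), (4,6), (5,6). Each pair (i,j) satisfies i < j and arr[i] > arr[j].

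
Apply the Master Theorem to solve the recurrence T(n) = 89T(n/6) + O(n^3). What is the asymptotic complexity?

Master Theorem for T(n) = 89T(n/6) + O(n^3):

a = 89, b = 6, c = 3
log_b(a) = log_6(89) = 2.5052

Case 3: c = 3 > log_6(89) = 2.5052
T(n) = O(n^3) = O(n^3)

For T(n) = 89T(n/6) + O(n^3): log_6(89) = 2.5052. This is Case 3 of the Master Theorem (c > log_b(a), work dominated by root), giving O(n^3).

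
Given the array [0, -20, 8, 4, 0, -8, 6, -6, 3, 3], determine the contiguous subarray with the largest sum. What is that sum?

Using Kadane's algorithm on [0, -20, 8, 4, 0, -8, 6, -6, 3, 3]:

Scanning through the array:
Position 1 (value -20): max_ending_here = -20, max_so_far = 0
Position 2 (value 8): max_ending_here = 8, max_so_far = 8
Position 3 (value 4): max_ending_here = 12, max_so_far = 12
Position 4 (value 0): max_ending_here = 12, max_so_far = 12
Position 5 (value -8): max_ending_here = 4, max_so_far = 12
Position 6 (value 6): max_ending_here = 10, max_so_far = 12
Position 7 (value -6): max_ending_here = 4, max_so_far = 12
Position 8 (value 3): max_ending_here = 7, max_so_far = 12
Position 9 (value 3): max_ending_here = 10, max_so_far = 12

Maximum subarray: [8, 4]
Maximum sum: 12

The maximum subarray is [8, 4] with sum 12. This subarray runs from index 2 to index 3.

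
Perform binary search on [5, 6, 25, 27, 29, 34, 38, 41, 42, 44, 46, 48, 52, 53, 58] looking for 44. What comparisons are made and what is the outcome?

Binary search for 44 in [5, 6, 25, 27, 29, 34, 38, 41, 42, 44, 46, 48, 52, 53, 58]:

lo=0, hi=14, mid=7, arr[mid]=41 -> 41 < 44, search right half
lo=8, hi=14, mid=11, arr[mid]=48 -> 48 > 44, search left half
lo=8, hi=10, mid=9, arr[mid]=44 -> Found target at index 9!

Binary search finds 44 at index 9 after 3 comparisons. The search repeatedly halves the search space by comparing with the middle element.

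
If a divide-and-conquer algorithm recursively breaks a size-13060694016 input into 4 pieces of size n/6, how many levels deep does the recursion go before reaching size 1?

For divide and conquer with division factor 6:

Problem sizes at each level:
Level 0: 13060694016
Level 1: 2176782336
Level 2: 362797056
Level 3: 60466176
Level 4: 10077696
Level 5: 1679616
Level 6: 279936
Level 7: 46656
Level 8: 7776
Level 9: 1296
Level 10: 216
Level 11: 36
Level 12: 6
Level 13: 1

The root is level 0 and the size-1 base case is level 13 (the tree spans levels 0 through 13, i.e. 14 levels counting the root), so the depth is the number of divisions: log_6(13060694016) = 13

The recursion tree depth is log_6(13060694016) = 13. At each level, the problem size is divided by 6, so it takes 13 divisions to reduce to a base case of size 1. The algorithm makes 4 recursive calls at each level.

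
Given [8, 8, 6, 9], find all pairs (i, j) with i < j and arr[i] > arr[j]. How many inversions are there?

Finding inversions in [8, 8, 6, 9]:

(0, 2): arr[0]=8 > arr[2]=6
(1, 2): arr[1]=8 > arr[2]=6

Total inversions: 2

The array has 2 inversion(s): (0,2), (1,2). Each pair (i,j) satisfies i < j and arr[i] > arr[j].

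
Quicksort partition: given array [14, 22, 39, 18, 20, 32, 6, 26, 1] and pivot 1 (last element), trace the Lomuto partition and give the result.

Lomuto partition with pivot = 1:

Initial array: [14, 22, 39, 18, 20, 32, 6, 26, 1]

arr[0]=14 > 1: no swap
arr[1]=22 > 1: no swap
arr[2]=39 > 1: no swap
arr[3]=18 > 1: no swap
arr[4]=20 > 1: no swap
arr[5]=32 > 1: no swap
arr[6]=6 > 1: no swap
arr[7]=26 > 1: no swap

Place pivot at position 0: [1, 22, 39, 18, 20, 32, 6, 26, 14]
Pivot position: 0

After partitioning with pivot 1, the array becomes [1, 22, 39, 18, 20, 32, 6, 26, 14]. The pivot is placed at index 0. All elements to the left of the pivot are <= 1, and all elements to the right are > 1.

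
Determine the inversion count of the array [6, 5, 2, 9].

Finding inversions in [6, 5, 2, 9]:

(0, 1): arr[0]=6 > arr[1]=5
(0, 2): arr[0]=6 > arr[2]=2
(1, 2): arr[1]=5 > arr[2]=2

Total inversions: 3

The array has 3 inversion(s): (0,1), (0,2), (1,2). Each pair (i,j) satisfies i < j and arr[i] > arr[j].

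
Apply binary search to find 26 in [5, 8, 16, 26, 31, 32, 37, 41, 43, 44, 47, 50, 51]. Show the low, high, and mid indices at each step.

Binary search for 26 in [5, 8, 16, 26, 31, 32, 37, 41, 43, 44, 47, 50, 51]:

lo=0, hi=12, mid=6, arr[mid]=37 -> 37 > 26, search left half
lo=0, hi=5, mid=2, arr[mid]=16 -> 16 < 26, search right half
lo=3, hi=5, mid=4, arr[mid]=31 -> 31 > 26, search left half
lo=3, hi=3, mid=3, arr[mid]=26 -> Found target at index 3!

Binary search finds 26 at index 3 after 4 comparisons. The search repeatedly halves the search space by comparing with the middle element.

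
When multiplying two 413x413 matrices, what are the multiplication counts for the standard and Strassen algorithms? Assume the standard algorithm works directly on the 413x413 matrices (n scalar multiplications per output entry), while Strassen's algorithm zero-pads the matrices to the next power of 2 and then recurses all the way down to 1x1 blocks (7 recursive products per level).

Matrix multiplication for 413x413 matrices:

Strassen's algorithm requires power-of-2 dimensions. Pad 413x413 to 512x512 (next power of 2).

Standard algorithm: 413^3 = 70444997 multiplications
Strassen's algorithm: 7^(log2(512)) = 7^9 = 40353607 multiplications
Savings: 70444997 - 40353607 = 30091390 multiplications

Standard: 70444997 multiplications (413^3). Strassen: 40353607 multiplications (7^9, after padding to 512x512). Strassen reduces 8 recursive multiplications to 7 at each level.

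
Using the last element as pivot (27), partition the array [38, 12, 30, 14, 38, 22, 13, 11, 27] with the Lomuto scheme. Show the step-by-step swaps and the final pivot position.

Lomuto partition with pivot = 27:

Initial array: [38, 12, 30, 14, 38, 22, 13, 11, 27]

arr[0]=38 > 27: no swap
arr[1]=12 <= 27: swap with position 0, array becomes [12, 38, 30, 14, 38, 22, 13, 11, 27]
arr[2]=30 > 27: no swap
arr[3]=14 <= 27: swap with position 1, array becomes [12, 14, 30, 38, 38, 22, 13, 11, 27]
arr[4]=38 > 27: no swap
arr[5]=22 <= 27: swap with position 2, array becomes [12, 14, 22, 38, 38, 30, 13, 11, 27]
arr[6]=13 <= 27: swap with position 3, array becomes [12, 14, 22, 13, 38, 30, 38, 11, 27]
arr[7]=11 <= 27: swap with position 4, array becomes [12, 14, 22, 13, 11, 30, 38, 38, 27]

Place pivot at position 5: [12, 14, 22, 13, 11, 27, 38, 38, 30]
Pivot position: 5

After partitioning with pivot 27, the array becomes [12, 14, 22, 13, 11, 27, 38, 38, 30]. The pivot is placed at index 5. All elements to the left of the pivot are <= 27, and all elements to the right are > 27.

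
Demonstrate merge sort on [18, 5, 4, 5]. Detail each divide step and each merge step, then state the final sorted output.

Merge sort trace:

Split: [18, 5, 4, 5] -> [18, 5] and [4, 5]
  Split: [18, 5] -> [18] and [5]
  Merge: [18] + [5] -> [5, 18]
  Split: [4, 5] -> [4] and [5]
  Merge: [4] + [5] -> [4, 5]
Merge: [5, 18] + [4, 5] -> [4, 5, 5, 18]

Final sorted array: [4, 5, 5, 18]

The merge sort proceeds by recursively splitting the array and merging sorted halves.
After all merges, the sorted array is [4, 5, 5, 18].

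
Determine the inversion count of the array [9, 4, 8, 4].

Finding inversions in [9, 4, 8, 4]:

(0, 1): arr[0]=9 > arr[1]=4
(0, 2): arr[0]=9 > arr[2]=8
(0, 3): arr[0]=9 > arr[3]=4
(2, 3): arr[2]=8 > arr[3]=4

Total inversions: 4

The array has 4 inversion(s): (0,1), (0,2), (0,3), (2,3). Each pair (i,j) satisfies i < j and arr[i] > arr[j].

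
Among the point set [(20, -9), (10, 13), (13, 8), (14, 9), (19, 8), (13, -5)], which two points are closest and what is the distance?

Computing all pairwise distances among 6 points:

d((20, -9), (10, 13)) = 24.1661
d((20, -9), (13, 8)) = 18.3848
d((20, -9), (14, 9)) = 18.9737
d((20, -9), (19, 8)) = 17.0294
d((20, -9), (13, -5)) = 8.0623
d((10, 13), (13, 8)) = 5.831
d((10, 13), (14, 9)) = 5.6569
d((10, 13), (19, 8)) = 10.2956
d((10, 13), (13, -5)) = 18.2483
d((13, 8), (14, 9)) = 1.4142 <-- minimum
d((13, 8), (19, 8)) = 6.0
d((13, 8), (13, -5)) = 13.0
d((14, 9), (19, 8)) = 5.099
d((14, 9), (13, -5)) = 14.0357
d((19, 8), (13, -5)) = 14.3178

Closest pair: (13, 8) and (14, 9) with distance 1.4142

The closest pair is (13, 8) and (14, 9) with Euclidean distance 1.4142. For 6 points, brute-force pairwise comparison is shown above. For large n, the divide-and-conquer algorithm (sort by x, recurse on halves, check the dividing strip) achieves O(n log n).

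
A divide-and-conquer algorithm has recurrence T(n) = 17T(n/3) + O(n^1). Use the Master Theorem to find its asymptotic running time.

Master Theorem for T(n) = 17T(n/3) + O(n^1):

a = 17, b = 3, c = 1
log_b(a) = log_3(17) = 2.5789

Case 1: c = 1 < log_3(17) = 2.5789
T(n) = O(n^(log_3 17))

For T(n) = 17T(n/3) + O(n^1): log_3(17) = 2.5789. This is Case 1 of the Master Theorem (c < log_b(a), work dominated by leaves), giving O(n^(log_3 17)).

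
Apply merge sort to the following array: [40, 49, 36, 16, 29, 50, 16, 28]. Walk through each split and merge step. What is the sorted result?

Merge sort trace:

Split: [40, 49, 36, 16, 29, 50, 16, 28] -> [40, 49, 36, 16] and [29, 50, 16, 28]
  Split: [40, 49, 36, 16] -> [40, 49] and [36, 16]
    Split: [40, 49] -> [40] and [49]
    Merge: [40] + [49] -> [40, 49]
    Split: [36, 16] -> [36] and [16]
    Merge: [36] + [16] -> [16, 36]
  Merge: [40, 49] + [16, 36] -> [16, 36, 40, 49]
  Split: [29, 50, 16, 28] -> [29, 50] and [16, 28]
    Split: [29, 50] -> [29] and [50]
    Merge: [29] + [50] -> [29, 50]
    Split: [16, 28] -> [16] and [28]
    Merge: [16] + [28] -> [16, 28]
  Merge: [29, 50] + [16, 28] -> [16, 28, 29, 50]
Merge: [16, 36, 40, 49] + [16, 28, 29, 50] -> [16, 16, 28, 29, 36, 40, 49, 50]

Final sorted array: [16, 16, 28, 29, 36, 40, 49, 50]

The merge sort proceeds by recursively splitting the array and merging sorted halves.
After all merges, the sorted array is [16, 16, 28, 29, 36, 40, 49, 50].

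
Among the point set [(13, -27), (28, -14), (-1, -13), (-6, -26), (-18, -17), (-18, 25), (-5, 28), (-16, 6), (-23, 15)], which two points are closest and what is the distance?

Computing all pairwise distances among 9 points:

d((13, -27), (28, -14)) = 19.8494
d((13, -27), (-1, -13)) = 19.799
d((13, -27), (-6, -26)) = 19.0263
d((13, -27), (-18, -17)) = 32.573
d((13, -27), (-18, 25)) = 60.5392
d((13, -27), (-5, 28)) = 57.8705
d((13, -27), (-16, 6)) = 43.9318
d((13, -27), (-23, 15)) = 55.3173
d((28, -14), (-1, -13)) = 29.0172
d((28, -14), (-6, -26)) = 36.0555
d((28, -14), (-18, -17)) = 46.0977
d((28, -14), (-18, 25)) = 60.3075
d((28, -14), (-5, 28)) = 53.4135
d((28, -14), (-16, 6)) = 48.3322
d((28, -14), (-23, 15)) = 58.6686
d((-1, -13), (-6, -26)) = 13.9284
d((-1, -13), (-18, -17)) = 17.4642
d((-1, -13), (-18, 25)) = 41.6293
d((-1, -13), (-5, 28)) = 41.1947
d((-1, -13), (-16, 6)) = 24.2074
d((-1, -13), (-23, 15)) = 35.609
d((-6, -26), (-18, -17)) = 15.0
d((-6, -26), (-18, 25)) = 52.3927
d((-6, -26), (-5, 28)) = 54.0093
d((-6, -26), (-16, 6)) = 33.5261
d((-6, -26), (-23, 15)) = 44.3847
d((-18, -17), (-18, 25)) = 42.0
d((-18, -17), (-5, 28)) = 46.8402
d((-18, -17), (-16, 6)) = 23.0868
d((-18, -17), (-23, 15)) = 32.3883
d((-18, 25), (-5, 28)) = 13.3417
d((-18, 25), (-16, 6)) = 19.105
d((-18, 25), (-23, 15)) = 11.1803 <-- minimum
d((-5, 28), (-16, 6)) = 24.5967
d((-5, 28), (-23, 15)) = 22.2036
d((-16, 6), (-23, 15)) = 11.4018

Closest pair: (-18, 25) and (-23, 15) with distance 11.1803

The closest pair is (-18, 25) and (-23, 15) with Euclidean distance 11.1803. For 9 points, brute-force pairwise comparison is shown above. For large n, the divide-and-conquer algorithm (sort by x, recurse on halves, check the dividing strip) achieves O(n log n).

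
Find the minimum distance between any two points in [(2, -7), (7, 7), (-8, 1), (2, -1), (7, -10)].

Computing all pairwise distances among 5 points:

d((2, -7), (7, 7)) = 14.8661
d((2, -7), (-8, 1)) = 12.8062
d((2, -7), (2, -1)) = 6.0
d((2, -7), (7, -10)) = 5.831 <-- minimum
d((7, 7), (-8, 1)) = 16.1555
d((7, 7), (2, -1)) = 9.434
d((7, 7), (7, -10)) = 17.0
d((-8, 1), (2, -1)) = 10.198
d((-8, 1), (7, -10)) = 18.6011
d((2, -1), (7, -10)) = 10.2956

Closest pair: (2, -7) and (7, -10) with distance 5.831

The closest pair is (2, -7) and (7, -10) with Euclidean distance 5.831. For 5 points, brute-force pairwise comparison is shown above. For large n, the divide-and-conquer algorithm (sort by x, recurse on halves, check the dividing strip) achieves O(n log n).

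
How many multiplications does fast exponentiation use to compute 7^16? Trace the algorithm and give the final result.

Computing 7^16 by squaring (build up from 7^1; each line after the first costs one multiplication):

7^1 = 7
7^2 = (7^1)^2 = 7^2 = 49
7^4 = (7^2)^2 = 49^2 = 2401
7^8 = (7^4)^2 = 2401^2 = 5764801
7^16 = (7^8)^2 = 5764801^2 = 33232930569601

Result: 33232930569601
Multiplications needed: 4 (4 lines after 7^1)

7^16 = 33232930569601. Using exponentiation by squaring, this requires 4 multiplications. The key idea: if the exponent is even, square the half-power; if odd, multiply by the base once.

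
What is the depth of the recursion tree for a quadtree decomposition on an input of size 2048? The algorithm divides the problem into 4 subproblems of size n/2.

For divide and conquer with division factor 2:

Problem sizes at each level:
Level 0: 2048
Level 1: 1024
Level 2: 512
Level 3: 256
Level 4: 128
Level 5: 64
Level 6: 32
Level 7: 16
Level 8: 8
Level 9: 4
Level 10: 2
Level 11: 1

The root is level 0 and the size-1 base case is level 11 (the tree spans levels 0 through 11, i.e. 12 levels counting the root), so the depth is the number of divisions: log_2(2048) = 11

The recursion tree depth is log_2(2048) = 11. At each level, the problem size is divided by 2, so it takes 11 divisions to reduce to a base case of size 1. The algorithm makes 4 recursive calls at each level.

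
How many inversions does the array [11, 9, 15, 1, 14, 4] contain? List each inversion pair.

Finding inversions in [11, 9, 15, 1, 14, 4]:

(0, 1): arr[0]=11 > arr[1]=9
(0, 3): arr[0]=11 > arr[3]=1
(0, 5): arr[0]=11 > arr[5]=4
(1, 3): arr[1]=9 > arr[3]=1
(1, 5): arr[1]=9 > arr[5]=4
(2, 3): arr[2]=15 > arr[3]=1
(2, 4): arr[2]=15 > arr[4]=14
(2, 5): arr[2]=15 > arr[5]=4
(4, 5): arr[4]=14 > arr[5]=4

Total inversions: 9

The array has 9 inversion(s): (0,1), (0,3), (0,5), (1,3), (1,5), (2,3), (2,4), (2,5), (4,5). Each pair (i,j) satisfies i < j and arr[i] > arr[j].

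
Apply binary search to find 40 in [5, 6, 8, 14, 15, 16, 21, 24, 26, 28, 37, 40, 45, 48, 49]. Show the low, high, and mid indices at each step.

Binary search for 40 in [5, 6, 8, 14, 15, 16, 21, 24, 26, 28, 37, 40, 45, 48, 49]:

lo=0, hi=14, mid=7, arr[mid]=24 -> 24 < 40, search right half
lo=8, hi=14, mid=11, arr[mid]=40 -> Found target at index 11!

Binary search finds 40 at index 11 after 2 comparisons. The search repeatedly halves the search space by comparing with the middle element.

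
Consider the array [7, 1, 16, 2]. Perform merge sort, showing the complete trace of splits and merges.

Merge sort trace:

Split: [7, 1, 16, 2] -> [7, 1] and [16, 2]
  Split: [7, 1] -> [7] and [1]
  Merge: [7] + [1] -> [1, 7]
  Split: [16, 2] -> [16] and [2]
  Merge: [16] + [2] -> [2, 16]
Merge: [1, 7] + [2, 16] -> [1, 2, 7, 16]

Final sorted array: [1, 2, 7, 16]

The merge sort proceeds by recursively splitting the array and merging sorted halves.
After all merges, the sorted array is [1, 2, 7, 16].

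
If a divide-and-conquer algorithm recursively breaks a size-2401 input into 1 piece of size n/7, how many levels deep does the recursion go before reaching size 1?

For divide and conquer with division factor 7:

Problem sizes at each level:
Level 0: 2401
Level 1: 343
Level 2: 49
Level 3: 7
Level 4: 1

The root is level 0 and the size-1 base case is level 4 (the tree spans levels 0 through 4, i.e. 5 levels counting the root), so the depth is the number of divisions: log_7(2401) = 4

The recursion tree depth is log_7(2401) = 4. At each level, the problem size is divided by 7, so it takes 4 divisions to reduce to a base case of size 1. The algorithm makes 1 recursive call at each level.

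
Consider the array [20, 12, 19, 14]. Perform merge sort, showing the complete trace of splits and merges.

Merge sort trace:

Split: [20, 12, 19, 14] -> [20, 12] and [19, 14]
  Split: [20, 12] -> [20] and [12]
  Merge: [20] + [12] -> [12, 20]
  Split: [19, 14] -> [19] and [14]
  Merge: [19] + [14] -> [14, 19]
Merge: [12, 20] + [14, 19] -> [12, 14, 19, 20]

Final sorted array: [12, 14, 19, 20]

The merge sort proceeds by recursively splitting the array and merging sorted halves.
After all merges, the sorted array is [12, 14, 19, 20].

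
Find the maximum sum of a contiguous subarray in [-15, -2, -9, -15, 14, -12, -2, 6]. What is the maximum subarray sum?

Using Kadane's algorithm on [-15, -2, -9, -15, 14, -12, -2, 6]:

Scanning through the array:
Position 1 (value -2): max_ending_here = -2, max_so_far = -2
Position 2 (value -9): max_ending_here = -9, max_so_far = -2
Position 3 (value -15): max_ending_here = -15, max_so_far = -2
Position 4 (value 14): max_ending_here = 14, max_so_far = 14
Position 5 (value -12): max_ending_here = 2, max_so_far = 14
Position 6 (value -2): max_ending_here = 0, max_so_far = 14
Position 7 (value 6): max_ending_here = 6, max_so_far = 14

Maximum subarray: [14]
Maximum sum: 14

The maximum subarray is [14] with sum 14. This subarray runs from index 4 to index 4.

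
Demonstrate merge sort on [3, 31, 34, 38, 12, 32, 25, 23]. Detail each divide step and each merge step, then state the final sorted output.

Merge sort trace:

Split: [3, 31, 34, 38, 12, 32, 25, 23] -> [3, 31, 34, 38] and [12, 32, 25, 23]
  Split: [3, 31, 34, 38] -> [3, 31] and [34, 38]
    Split: [3, 31] -> [3] and [31]
    Merge: [3] + [31] -> [3, 31]
    Split: [34, 38] -> [34] and [38]
    Merge: [34] + [38] -> [34, 38]
  Merge: [3, 31] + [34, 38] -> [3, 31, 34, 38]
  Split: [12, 32, 25, 23] -> [12, 32] and [25, 23]
    Split: [12, 32] -> [12] and [32]
    Merge: [12] + [32] -> [12, 32]
    Split: [25, 23] -> [25] and [23]
    Merge: [25] + [23] -> [23, 25]
  Merge: [12, 32] + [23, 25] -> [12, 23, 25, 32]
Merge: [3, 31, 34, 38] + [12, 23, 25, 32] -> [3, 12, 23, 25, 31, 32, 34, 38]

Final sorted array: [3, 12, 23, 25, 31, 32, 34, 38]

The merge sort proceeds by recursively splitting the array and merging sorted halves.
After all merges, the sorted array is [3, 12, 23, 25, 31, 32, 34, 38].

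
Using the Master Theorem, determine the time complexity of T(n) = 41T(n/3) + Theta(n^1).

Master Theorem for T(n) = 41T(n/3) + O(n^1):

a = 41, b = 3, c = 1
log_b(a) = log_3(41) = 3.3802

Case 1: c = 1 < log_3(41) = 3.3802
T(n) = O(n^(log_3 41))

For T(n) = 41T(n/3) + O(n^1): log_3(41) = 3.3802. This is Case 1 of the Master Theorem (c < log_b(a), work dominated by leaves), giving O(n^(log_3 41)).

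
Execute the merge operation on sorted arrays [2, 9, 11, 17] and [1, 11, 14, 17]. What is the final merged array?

Merging process:

Compare 2 vs 1: take 1 from right. Merged: [1]
Compare 2 vs 11: take 2 from left. Merged: [1, 2]
Compare 9 vs 11: take 9 from left. Merged: [1, 2, 9]
Compare 11 vs 11: take 11 from left. Merged: [1, 2, 9, 11]
Compare 17 vs 11: take 11 from right. Merged: [1, 2, 9, 11, 11]
Compare 17 vs 14: take 14 from right. Merged: [1, 2, 9, 11, 11, 14]
Compare 17 vs 17: take 17 from left. Merged: [1, 2, 9, 11, 11, 14, 17]
Append remaining from right: [17]. Merged: [1, 2, 9, 11, 11, 14, 17, 17]

Final merged array: [1, 2, 9, 11, 11, 14, 17, 17]
Total comparisons: 7

The merged array is [1, 2, 9, 11, 11, 14, 17, 17], requiring 7 comparisons. The merge step runs in O(n) time where n is the total number of elements.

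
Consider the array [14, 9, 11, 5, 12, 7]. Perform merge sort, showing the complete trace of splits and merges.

Merge sort trace:

Split: [14, 9, 11, 5, 12, 7] -> [14, 9, 11] and [5, 12, 7]
  Split: [14, 9, 11] -> [14] and [9, 11]
    Split: [9, 11] -> [9] and [11]
    Merge: [9] + [11] -> [9, 11]
  Merge: [14] + [9, 11] -> [9, 11, 14]
  Split: [5, 12, 7] -> [5] and [12, 7]
    Split: [12, 7] -> [12] and [7]
    Merge: [12] + [7] -> [7, 12]
  Merge: [5] + [7, 12] -> [5, 7, 12]
Merge: [9, 11, 14] + [5, 7, 12] -> [5, 7, 9, 11, 12, 14]

Final sorted array: [5, 7, 9, 11, 12, 14]

The merge sort proceeds by recursively splitting the array and merging sorted halves.
After all merges, the sorted array is [5, 7, 9, 11, 12, 14].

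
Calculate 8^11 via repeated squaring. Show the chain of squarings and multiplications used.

Computing 8^11 by squaring (build up from 8^1; each line after the first costs one multiplication):

8^1 = 8
8^2 = (8^1)^2 = 8^2 = 64
8^4 = (8^2)^2 = 64^2 = 4096
8^5 = 8 * 8^4 = 8 * 4096 = 32768
8^10 = (8^5)^2 = 32768^2 = 1073741824
8^11 = 8 * 8^10 = 8 * 1073741824 = 8589934592

Result: 8589934592
Multiplications needed: 5 (5 lines after 8^1)

8^11 = 8589934592. Using exponentiation by squaring, this requires 5 multiplications. The key idea: if the exponent is even, square the half-power; if odd, multiply by the base once.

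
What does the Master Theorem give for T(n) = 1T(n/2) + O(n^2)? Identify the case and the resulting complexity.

Master Theorem for T(n) = 1T(n/2) + O(n^2):

a = 1, b = 2, c = 2
log_b(a) = log_2(1) = 0.0000

Case 3: c = 2 > log_2(1) = 0.0000
T(n) = O(n^2) = O(n^2)

For T(n) = 1T(n/2) + O(n^2): log_2(1) = 0.0000. This is Case 3 of the Master Theorem (c > log_b(a), work dominated by root), giving O(n^2).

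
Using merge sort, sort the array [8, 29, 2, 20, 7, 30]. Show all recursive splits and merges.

Merge sort trace:

Split: [8, 29, 2, 20, 7, 30] -> [8, 29, 2] and [20, 7, 30]
  Split: [8, 29, 2] -> [8] and [29, 2]
    Split: [29, 2] -> [29] and [2]
    Merge: [29] + [2] -> [2, 29]
  Merge: [8] + [2, 29] -> [2, 8, 29]
  Split: [20, 7, 30] -> [20] and [7, 30]
    Split: [7, 30] -> [7] and [30]
    Merge: [7] + [30] -> [7, 30]
  Merge: [20] + [7, 30] -> [7, 20, 30]
Merge: [2, 8, 29] + [7, 20, 30] -> [2, 7, 8, 20, 29, 30]

Final sorted array: [2, 7, 8, 20, 29, 30]

The merge sort proceeds by recursively splitting the array and merging sorted halves.
After all merges, the sorted array is [2, 7, 8, 20, 29, 30].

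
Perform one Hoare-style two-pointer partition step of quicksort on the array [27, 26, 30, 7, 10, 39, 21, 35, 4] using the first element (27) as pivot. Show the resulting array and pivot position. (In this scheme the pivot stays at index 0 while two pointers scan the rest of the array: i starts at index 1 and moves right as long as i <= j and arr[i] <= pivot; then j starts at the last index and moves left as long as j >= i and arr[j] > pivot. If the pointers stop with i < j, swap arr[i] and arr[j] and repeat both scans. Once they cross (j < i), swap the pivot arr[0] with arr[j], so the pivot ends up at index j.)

Hoare-style two-pointer partition with pivot = 27:

Initial array: [27, 26, 30, 7, 10, 39, 21, 35, 4]

Pointers start at i = 1, j = 8.
i stops at index 2 (arr[2]=30 > 27), j stops at index 8 (arr[8]=4 <= 27): swap arr[2] and arr[8], array becomes [27, 26, 4, 7, 10, 39, 21, 35, 30]
i stops at index 5 (arr[5]=39 > 27), j stops at index 6 (arr[6]=21 <= 27): swap arr[5] and arr[6], array becomes [27, 26, 4, 7, 10, 21, 39, 35, 30]
i ends at 6, j ends at 5: the pointers have crossed (j < i), so scanning stops.

Swap pivot arr[0] with arr[5] to place pivot at position 5: [21, 26, 4, 7, 10, 27, 39, 35, 30]
Pivot position: 5

After partitioning with pivot 27, the array becomes [21, 26, 4, 7, 10, 27, 39, 35, 30]. The pivot is placed at index 5. All elements to the left of the pivot are <= 27, and all elements to the right are > 27.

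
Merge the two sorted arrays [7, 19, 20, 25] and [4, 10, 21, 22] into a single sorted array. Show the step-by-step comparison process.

Merging process:

Compare 7 vs 4: take 4 from right. Merged: [4]
Compare 7 vs 10: take 7 from left. Merged: [4, 7]
Compare 19 vs 10: take 10 from right. Merged: [4, 7, 10]
Compare 19 vs 21: take 19 from left. Merged: [4, 7, 10, 19]
Compare 20 vs 21: take 20 from left. Merged: [4, 7, 10, 19, 20]
Compare 25 vs 21: take 21 from right. Merged: [4, 7, 10, 19, 20, 21]
Compare 25 vs 22: take 22 from right. Merged: [4, 7, 10, 19, 20, 21, 22]
Append remaining from left: [25]. Merged: [4, 7, 10, 19, 20, 21, 22, 25]

Final merged array: [4, 7, 10, 19, 20, 21, 22, 25]
Total comparisons: 7

The merged array is [4, 7, 10, 19, 20, 21, 22, 25], requiring 7 comparisons. The merge step runs in O(n) time where n is the total number of elements.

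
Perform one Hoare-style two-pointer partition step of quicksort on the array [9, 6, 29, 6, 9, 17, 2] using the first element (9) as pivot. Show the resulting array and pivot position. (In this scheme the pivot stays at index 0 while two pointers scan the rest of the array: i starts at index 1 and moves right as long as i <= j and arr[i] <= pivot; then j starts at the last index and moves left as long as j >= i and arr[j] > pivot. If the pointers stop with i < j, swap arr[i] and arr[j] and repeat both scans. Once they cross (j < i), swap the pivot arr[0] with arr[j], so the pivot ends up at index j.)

Hoare-style two-pointer partition with pivot = 9:

Initial array: [9, 6, 29, 6, 9, 17, 2]

Pointers start at i = 1, j = 6.
i stops at index 2 (arr[2]=29 > 9), j stops at index 6 (arr[6]=2 <= 9): swap arr[2] and arr[6], array becomes [9, 6, 2, 6, 9, 17, 29]
i ends at 5, j ends at 4: the pointers have crossed (j < i), so scanning stops.

Swap pivot arr[0] with arr[4] to place pivot at position 4: [9, 6, 2, 6, 9, 17, 29]
Pivot position: 4

After partitioning with pivot 9, the array becomes [9, 6, 2, 6, 9, 17, 29]. The pivot is placed at index 4. All elements to the left of the pivot are <= 9, and all elements to the right are > 9.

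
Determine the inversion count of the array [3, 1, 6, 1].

Finding inversions in [3, 1, 6, 1]:

(0, 1): arr[0]=3 > arr[1]=1
(0, 3): arr[0]=3 > arr[3]=1
(2, 3): arr[2]=6 > arr[3]=1

Total inversions: 3

The array has 3 inversion(s): (0,1), (0,3), (2,3). Each pair (i,j) satisfies i < j and arr[i] > arr[j].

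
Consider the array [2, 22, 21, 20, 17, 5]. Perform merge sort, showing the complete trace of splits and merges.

Merge sort trace:

Split: [2, 22, 21, 20, 17, 5] -> [2, 22, 21] and [20, 17, 5]
  Split: [2, 22, 21] -> [2] and [22, 21]
    Split: [22, 21] -> [22] and [21]
    Merge: [22] + [21] -> [21, 22]
  Merge: [2] + [21, 22] -> [2, 21, 22]
  Split: [20, 17, 5] -> [20] and [17, 5]
    Split: [17, 5] -> [17] and [5]
    Merge: [17] + [5] -> [5, 17]
  Merge: [20] + [5, 17] -> [5, 17, 20]
Merge: [2, 21, 22] + [5, 17, 20] -> [2, 5, 17, 20, 21, 22]

Final sorted array: [2, 5, 17, 20, 21, 22]

The merge sort proceeds by recursively splitting the array and merging sorted halves.
After all merges, the sorted array is [2, 5, 17, 20, 21, 22].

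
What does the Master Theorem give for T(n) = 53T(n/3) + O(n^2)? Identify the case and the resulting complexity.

Master Theorem for T(n) = 53T(n/3) + O(n^2):

a = 53, b = 3, c = 2
log_b(a) = log_3(53) = 3.6139

Case 1: c = 2 < log_3(53) = 3.6139
T(n) = O(n^(log_3 53))

For T(n) = 53T(n/3) + O(n^2): log_3(53) = 3.6139. This is Case 1 of the Master Theorem (c < log_b(a), work dominated by leaves), giving O(n^(log_3 53)).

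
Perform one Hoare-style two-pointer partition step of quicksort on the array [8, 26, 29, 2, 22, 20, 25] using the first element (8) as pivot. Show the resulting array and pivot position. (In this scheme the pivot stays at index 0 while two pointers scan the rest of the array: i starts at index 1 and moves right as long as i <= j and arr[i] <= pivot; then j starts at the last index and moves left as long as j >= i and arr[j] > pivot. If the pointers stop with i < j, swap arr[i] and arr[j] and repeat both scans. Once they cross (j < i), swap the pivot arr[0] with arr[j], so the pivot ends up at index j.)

Hoare-style two-pointer partition with pivot = 8:

Initial array: [8, 26, 29, 2, 22, 20, 25]

Pointers start at i = 1, j = 6.
i stops at index 1 (arr[1]=26 > 8), j stops at index 3 (arr[3]=2 <= 8): swap arr[1] and arr[3], array becomes [8, 2, 29, 26, 22, 20, 25]
i ends at 2, j ends at 1: the pointers have crossed (j < i), so scanning stops.

Swap pivot arr[0] with arr[1] to place pivot at position 1: [2, 8, 29, 26, 22, 20, 25]
Pivot position: 1

After partitioning with pivot 8, the array becomes [2, 8, 29, 26, 22, 20, 25]. The pivot is placed at index 1. All elements to the left of the pivot are <= 8, and all elements to the right are > 8.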